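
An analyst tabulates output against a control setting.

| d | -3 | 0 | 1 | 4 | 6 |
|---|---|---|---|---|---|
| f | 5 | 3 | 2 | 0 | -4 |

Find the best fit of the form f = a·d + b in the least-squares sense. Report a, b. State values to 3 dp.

From the data, Σd·d = 62, Σd = 8, Σ1 = 5.
Moment sums: Σd·f = -37, Σf = 6.
Normal equations: [[62, 8]; [8, 5]]·[a, b]ᵀ = [-37, 6]ᵀ.
det = 62·5 − 8² = 246.
a = ((-37)·5 − 8·6)/246 = -233/246; b = (62·6 − 8·(-37))/246 = 334/123.

a = -0.947, b = 2.715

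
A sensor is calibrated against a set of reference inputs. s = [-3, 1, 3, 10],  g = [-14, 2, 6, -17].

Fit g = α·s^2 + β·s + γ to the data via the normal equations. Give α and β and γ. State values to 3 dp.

α = -0.495, β = 3.252, γ = 0.026

Normal-equation sums: Σs^2·s^2 = 10163, Σs^2·s = 1001, Σs^2 = 119, Σs·s = 119, Σs = 11, Σ1 = 4.
And Σs^2·g = -1770, Σs·g = -108, Σg = -23.
Inverting the 3×3 Gram matrix, [α, β, γ]ᵀ = [-2207/4461, 72526/22305, 197/7435]ᵀ.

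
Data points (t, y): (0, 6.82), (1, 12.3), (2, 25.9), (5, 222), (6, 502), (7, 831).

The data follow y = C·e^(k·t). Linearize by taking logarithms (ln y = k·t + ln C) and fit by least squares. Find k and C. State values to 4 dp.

Linearized form: ln y = k·t + ln C. From the 6 transformed points,
AᵀA = [[115.0000, 21.0000]; [21.0000, 6]], rhs = [120.4015, 26.0276]ᵀ  (here Σt = 21.0000, Σ(t)² = 115.0000, Σln y = 26.0276, Σt·ln y = 120.4015).
Slope k = (n·Σt·ln y − Σt·Σln y)/(n·Σ(t)² − (Σt)²) = (6·120.4015 − 21.0000·26.0276)/249.0000 = 0.70614; ln C = (Σln y − k·Σt)/n = 1.86644, so C = exp(1.86644) = 6.46525.

k = 0.7061, C = 6.4652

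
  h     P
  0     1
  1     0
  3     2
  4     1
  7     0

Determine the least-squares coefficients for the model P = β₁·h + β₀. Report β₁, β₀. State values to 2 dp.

Forming XᵀX = [[75, 15]; [15, 5]] and XᵀP = [10, 4]ᵀ gives XᵀX·[β₁, β₀]ᵀ = XᵀP.
Determinant 75·5 − 15² = 150.
β₁ = (10·5 − 15·4)/150 = -1/15; β₀ = (75·4 − 15·10)/150 = 1.

β₁ = -0.07, β₀ = 1.00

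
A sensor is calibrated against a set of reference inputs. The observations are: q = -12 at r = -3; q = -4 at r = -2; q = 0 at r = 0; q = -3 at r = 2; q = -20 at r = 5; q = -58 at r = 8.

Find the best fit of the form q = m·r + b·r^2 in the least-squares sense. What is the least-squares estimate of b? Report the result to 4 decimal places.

b = -0.9980

Forming MᵀM = [[106, 610]; [610, 4834]] and Mᵀq = [-526, -4348]ᵀ gives MᵀM·[m, b]ᵀ = Mᵀq.
Eliminating b: 4834·(row 1) − 610·(row 2) gives 140304·m = 4834·(-526) − 610·(-4348) = 109596, so m = 9133/11692.
Then b = ((-4348) − 610·(9133/11692))/4834 = -11669/11692.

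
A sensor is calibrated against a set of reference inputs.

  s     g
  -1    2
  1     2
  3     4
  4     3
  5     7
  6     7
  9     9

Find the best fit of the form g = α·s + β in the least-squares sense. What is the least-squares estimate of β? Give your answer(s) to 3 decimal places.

β = 1.833

The normal equations are: 169·α + 27·β = 182;  27·α + 7·β = 34.
Eliminating β: 7·(row 1) − 27·(row 2) gives 454·α = 7·182 − 27·34 = 356, so α = 178/227.
Then β = (34 − 27·(178/227))/7 = 416/227.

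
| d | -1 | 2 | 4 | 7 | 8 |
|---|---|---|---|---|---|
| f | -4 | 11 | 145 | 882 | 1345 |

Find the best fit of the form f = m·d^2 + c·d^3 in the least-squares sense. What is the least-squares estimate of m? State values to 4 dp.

m = -2.9641

Sums needed: Σd^2·d^2 = 6770, Σd^2·d^3 = 50630, Σd^3·d^3 = 383954.
And Σd^2·f = 131658, Σd^3·f = 1000538.
MᵀM·[m, c]ᵀ = Mᵀf becomes [[6770, 50630]; [50630, 383954]]·[m, c]ᵀ = [131658, 1000538]ᵀ.
Eliminating c: 383954·(row 1) − 50630·(row 2) gives 35971680·m = 383954·131658 − 50630·1000538 = -106623208, so m = -13327901/4496460.
Then c = (1000538 − 50630·(-13327901/4496460))/383954 = 2694943/899292.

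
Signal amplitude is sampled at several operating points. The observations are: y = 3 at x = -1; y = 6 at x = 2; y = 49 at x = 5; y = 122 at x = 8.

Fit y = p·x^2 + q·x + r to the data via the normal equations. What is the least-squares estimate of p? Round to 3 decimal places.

Sums needed: Σx^2·x^2 = 4738, Σx^2·x = 644, Σx^2 = 94, Σx·x = 94, Σx = 14, Σ1 = 4.
And Σx^2·y = 9060, Σx·y = 1230, Σy = 180.
Inverting the 3×3 Gram matrix, [p, q, r]ᵀ = [35/18, -5/18, 5/18]ᵀ.

p = 1.944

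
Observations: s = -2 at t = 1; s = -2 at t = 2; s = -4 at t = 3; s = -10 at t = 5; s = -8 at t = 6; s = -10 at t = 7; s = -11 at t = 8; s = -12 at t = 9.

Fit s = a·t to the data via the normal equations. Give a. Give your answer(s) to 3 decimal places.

a = -1.420

AᵀA·[a]ᵀ = Aᵀs reads: 269·a = -382.
Hence a = -382 / 269 ≈ -1.42007.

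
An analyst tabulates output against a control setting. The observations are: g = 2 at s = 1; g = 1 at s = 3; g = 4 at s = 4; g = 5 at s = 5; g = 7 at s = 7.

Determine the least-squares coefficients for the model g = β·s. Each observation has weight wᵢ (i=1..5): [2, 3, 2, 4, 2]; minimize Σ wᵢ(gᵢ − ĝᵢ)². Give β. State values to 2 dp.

Normal-equation sums: Σwᵢ·s·s = 259.
Moment sums: Σwᵢ·s·g = 243.
Normal equations: [[259]]·[β]ᵀ = [243]ᵀ.
β = 243/259 = 0.938224.

β = 0.94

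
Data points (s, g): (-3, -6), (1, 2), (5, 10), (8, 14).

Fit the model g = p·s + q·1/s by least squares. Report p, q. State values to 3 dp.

Sums needed: Σs·s = 99, Σs·1/s = 4, Σ1/s·1/s = 16801/14400.
And Σs·g = 182, Σ1/s·g = 31/4.
So AᵀA·[p, q]ᵀ = Aᵀg: [[99, 4]; [4, 16801/14400]]·[p, q]ᵀ = [182, 31/4]ᵀ.
Eliminating q: (16801/14400)·(row 1) − 4·(row 2) gives (159211/1600)·p = (16801/14400)·182 − 4·(31/4) = 1305691/7200, so p = 2611382/1432899.
Then q = ((31/4) − 4·(2611382/1432899))/(16801/14400) = 62800/159211.

p = 1.822, q = 0.394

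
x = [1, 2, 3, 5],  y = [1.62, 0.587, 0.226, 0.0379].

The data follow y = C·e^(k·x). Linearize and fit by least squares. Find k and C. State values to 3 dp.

k = -0.935, C = 3.929

Taking logs, ln y = k·x + ln C, so regress ln y on x.
XᵀX = [[39.0000, 11.0000]; [11.0000, 4]], rhs = [-21.4087, -4.8103]ᵀ  (here Σx = 11.0000, Σ(x)² = 39.0000, Σln y = -4.8103, Σx·ln y = -21.4087).
Slope k = (n·Σx·ln y − Σx·Σln y)/(n·Σ(x)² − (Σx)²) = (4·-21.4087 − 11.0000·-4.8103)/35.0000 = -0.93489; ln C = (Σln y − k·Σx)/n = 1.36837, so C = exp(1.36837) = 3.92895.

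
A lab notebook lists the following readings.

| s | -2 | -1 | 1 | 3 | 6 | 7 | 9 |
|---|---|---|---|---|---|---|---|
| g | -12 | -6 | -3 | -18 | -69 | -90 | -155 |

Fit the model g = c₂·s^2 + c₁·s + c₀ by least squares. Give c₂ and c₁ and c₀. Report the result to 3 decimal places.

Setting ∂/∂c₂ … = 0 gives: 10357·c₂ + 1307·c₁ + 181·c₀ = -19668;  1307·c₂ + 181·c₁ + 23·c₀ = -2466;  181·c₂ + 23·c₁ + 7·c₀ = -353.
Solving the 3×3 system (Gaussian elimination) gives c₂ = -5863/2954, c₁ = 13564/13293, c₀ = -65425/26586.

c₂ = -1.985, c₁ = 1.020, c₀ = -2.461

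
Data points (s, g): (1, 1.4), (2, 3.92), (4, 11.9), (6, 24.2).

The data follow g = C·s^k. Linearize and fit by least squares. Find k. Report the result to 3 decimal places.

With ln gᵢ as the transformed response and ln sᵢ as the regressor:
Sums: Σln s = 3.8712, Σ(ln s)² = 5.6127, Σln g = 7.3655, Σln s·ln g = 10.0893.
Normal system: [[5.6127, 3.8712]; [3.8712, 4]]·[k, ln C]ᵀ = [10.0893, 7.3655]ᵀ.
Slope k = (n·Σln s·ln g − Σln s·Σln g)/(n·Σ(ln s)² − (Σln s)²) = (4·10.0893 − 3.8712·7.3655)/7.4645 = 1.58672; ln C = (Σln g − k·Σln s)/n = 0.30574.

k = 1.587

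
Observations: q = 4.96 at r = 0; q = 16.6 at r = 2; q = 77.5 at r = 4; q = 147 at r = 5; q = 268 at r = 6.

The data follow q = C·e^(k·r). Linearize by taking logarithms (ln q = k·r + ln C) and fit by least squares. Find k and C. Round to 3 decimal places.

k = 0.679, C = 4.758

With ln qᵢ as the transformed response and rᵢ as the regressor:
Σr = 17.0000, Σ(r)² = 81.0000, Σln q = 19.3425, Σr·ln q = 81.5180.
Equations: 81.0000·k + 17.0000·ln C = 81.5180;  17.0000·k + 5·ln C = 19.3425.
Δ = 81.0000·5 − (17.0000)² = 116.0000; k = (81.5180·5 − 17.0000·19.3425)/116.0000 = 0.67903, ln C = (81.0000·19.3425 − 17.0000·81.5180)/116.0000 = 1.55980, so C = exp(1.55980) = 4.75788.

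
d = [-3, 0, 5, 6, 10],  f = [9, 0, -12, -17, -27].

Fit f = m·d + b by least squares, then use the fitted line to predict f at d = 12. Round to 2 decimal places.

The normal equations are: 170·m + 18·b = -459;  18·m + 5·b = -47.
det = 170·5 − 18² = 526.
m = ((-459)·5 − 18·(-47))/526 = -1449/526; b = (170·(-47) − 18·(-459))/526 = 136/263.
At d = 12: f̂ = (-1449/526)·(12) + (136/263)·(1) = -8558/263.

f̂ = -32.54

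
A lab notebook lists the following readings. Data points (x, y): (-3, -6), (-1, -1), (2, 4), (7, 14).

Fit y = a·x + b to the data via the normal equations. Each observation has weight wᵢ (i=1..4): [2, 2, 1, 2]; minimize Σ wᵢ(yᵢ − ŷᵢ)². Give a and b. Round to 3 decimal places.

With design matrix M, MᵀWM = [[122, 8]; [8, 7]] and MᵀWy = [242, 18]ᵀ.
det = 122·7 − 8² = 790.
a = (242·7 − 8·18)/790 = 155/79; b = (122·18 − 8·242)/790 = 26/79.

a = 1.962, b = 0.329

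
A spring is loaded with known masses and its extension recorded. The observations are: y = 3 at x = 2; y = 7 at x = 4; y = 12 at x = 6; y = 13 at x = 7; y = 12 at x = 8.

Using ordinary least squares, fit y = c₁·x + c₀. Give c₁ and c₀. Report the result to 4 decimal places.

c₁ = 1.6897, c₀ = 0.2759

With design matrix A, AᵀA = [[169, 27]; [27, 5]] and Aᵀy = [293, 47]ᵀ.
det = 169·5 − 27² = 116.
c₁ = (293·5 − 27·47)/116 = 49/29; c₀ = (169·47 − 27·293)/116 = 8/29.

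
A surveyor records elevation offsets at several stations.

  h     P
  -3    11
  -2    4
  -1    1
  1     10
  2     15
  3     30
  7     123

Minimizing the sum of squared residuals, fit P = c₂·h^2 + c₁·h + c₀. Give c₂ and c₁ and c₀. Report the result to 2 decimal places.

With design matrix A, AᵀA = [[2597, 343, 77]; [343, 77, 7]; [77, 7, 7]] and AᵀP = [6483, 949, 194]ᵀ.
Inverting the 3×3 Gram matrix, [c₂, c₁, c₀]ᵀ = [925/462, 734/231, 387/154]ᵀ.

c₂ = 2.00, c₁ = 3.18, c₀ = 2.51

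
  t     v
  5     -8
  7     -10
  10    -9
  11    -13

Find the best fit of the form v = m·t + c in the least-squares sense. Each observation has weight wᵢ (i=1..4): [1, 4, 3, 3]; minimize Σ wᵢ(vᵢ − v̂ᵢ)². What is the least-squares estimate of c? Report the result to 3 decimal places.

c = -5.811

Forming AᵀWA = [[884, 96]; [96, 11]] and AᵀWv = [-1019, -114]ᵀ gives AᵀWA·[m, c]ᵀ = AᵀWv.
Eliminating c: 11·(row 1) − 96·(row 2) gives 508·m = 11·(-1019) − 96·(-114) = -265, so m = -265/508.
Then c = ((-114) − 96·(-265/508))/11 = -738/127.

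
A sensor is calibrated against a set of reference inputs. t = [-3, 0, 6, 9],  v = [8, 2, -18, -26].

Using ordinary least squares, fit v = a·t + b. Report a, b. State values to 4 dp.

a = -2.9333, b = 0.3000

With design matrix M, MᵀM = [[126, 12]; [12, 4]] and Mᵀv = [-366, -34]ᵀ.
Determinant 126·4 − 12² = 360.
a = ((-366)·4 − 12·(-34))/360 = -44/15; b = (126·(-34) − 12·(-366))/360 = 3/10.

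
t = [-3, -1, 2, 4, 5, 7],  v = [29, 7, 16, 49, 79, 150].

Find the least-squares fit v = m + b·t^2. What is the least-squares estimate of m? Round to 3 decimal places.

m = 3.121

Normal-equation sums: Σ1 = 6, Σt^2 = 104, Σt^2·t^2 = 3380.
For Mᵀv: Σv = 330, Σt^2·v = 10441.
So MᵀM·[m, b]ᵀ = Mᵀv: [[6, 104]; [104, 3380]]·[m, b]ᵀ = [330, 10441]ᵀ.
Δ = 6·3380 − 104² = 9464.
m = (330·3380 − 104·10441)/9464 = 284/91; b = (6·10441 − 104·330)/9464 = 14163/4732.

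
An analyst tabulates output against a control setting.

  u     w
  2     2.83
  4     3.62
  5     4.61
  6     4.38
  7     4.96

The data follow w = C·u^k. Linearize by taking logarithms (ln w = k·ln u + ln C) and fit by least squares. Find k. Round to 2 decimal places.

k = 0.45

Linearized form: ln w = k·ln u + ln C. From the 5 transformed points,
XᵀX = [[11.9895, 7.4265]; [7.4265, 5]], rhs = [10.7268, 6.9334]ᵀ  (here Σln u = 7.4265, Σ(ln u)² = 11.9895, Σln w = 6.9334, Σln u·ln w = 10.7268).
Solving (det = 4.7940): k = 0.44691, ln C = 0.72289.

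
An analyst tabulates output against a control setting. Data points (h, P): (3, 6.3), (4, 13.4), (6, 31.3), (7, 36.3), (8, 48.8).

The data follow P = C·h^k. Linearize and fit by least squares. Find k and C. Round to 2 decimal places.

Taking logs, ln P = k·ln h + ln C, so regress ln P on ln h.
AᵀA = [[14.4498, 8.3020]; [8.3020, 5]], rhs = [26.8636, 15.3590]ᵀ  (here Σln h = 8.3020, Σ(ln h)² = 14.4498, Σln P = 15.3590, Σln h·ln P = 26.8636).
Slope k = (n·Σln h·ln P − Σln h·Σln P)/(n·Σ(ln h)² − (Σln h)²) = (5·26.8636 − 8.3020·15.3590)/3.3255 = 2.04711; ln C = (Σln P − k·Σln h)/n = -0.32723, so C = exp(-0.32723) = 0.72091.

k = 2.05, C = 0.72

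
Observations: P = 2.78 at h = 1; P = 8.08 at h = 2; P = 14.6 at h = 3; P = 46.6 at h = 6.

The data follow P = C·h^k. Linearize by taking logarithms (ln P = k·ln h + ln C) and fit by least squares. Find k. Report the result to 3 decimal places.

k = 1.568

Taking logs, ln P = k·ln h + ln C, so regress ln P on ln h.
XᵀX = [[4.8978, 3.5835]; [3.5835, 4]], rhs = [11.2769, 9.6345]ᵀ  (here Σln h = 3.5835, Σ(ln h)² = 4.8978, Σln P = 9.6345, Σln h·ln P = 11.2769).
Solving (det = 6.7496): k = 1.56783, ln C = 1.00403.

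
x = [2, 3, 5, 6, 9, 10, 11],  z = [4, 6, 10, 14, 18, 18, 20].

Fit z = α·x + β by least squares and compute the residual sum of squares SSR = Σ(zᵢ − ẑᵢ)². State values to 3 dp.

SSR = 7.574

From the data, Σx·x = 376, Σx = 46, Σ1 = 7.
For Aᵀz: Σx·z = 722, Σz = 90.
Determinant 376·7 − 46² = 516.
α = (722·7 − 46·90)/516 = 457/258; β = (376·90 − 46·722)/516 = 157/129.
Residuals: -98/129, -137/258, -19/258, 278/129, 217/258, -40/43, -181/258; SSR = 977/129.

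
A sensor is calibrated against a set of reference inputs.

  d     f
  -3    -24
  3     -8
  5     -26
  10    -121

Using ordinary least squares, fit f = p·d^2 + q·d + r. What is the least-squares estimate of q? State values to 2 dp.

Entries of AᵀA: Σd^2·d^2 = 10787, Σd^2·d = 1125, Σd^2 = 143, Σd·d = 143, Σd = 15, Σ1 = 4.
For Aᵀf: Σd^2·f = -13038, Σd·f = -1292, Σf = -179.
Normal equations: [[10787, 1125, 143]; [1125, 143, 15]; [143, 15, 4]]·[p, q, r]ᵀ = [-13038, -1292, -179]ᵀ.
Row-reducing yields p = -210445/145658, q = 385963/145658, r = -221074/72829.

q = 2.65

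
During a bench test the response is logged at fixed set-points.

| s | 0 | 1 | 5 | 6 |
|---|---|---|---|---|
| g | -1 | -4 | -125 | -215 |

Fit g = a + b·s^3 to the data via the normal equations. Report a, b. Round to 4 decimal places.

a = -1.9649, b = -0.9858

From the data, Σ1 = 4, Σs^3 = 342, Σs^3·s^3 = 62282.
For Xᵀg: Σg = -345, Σs^3·g = -62069.
Normal equations: [[4, 342]; [342, 62282]]·[a, b]ᵀ = [-345, -62069]ᵀ.
det = 4·62282 − 342² = 132164.
a = ((-345)·62282 − 342·(-62069))/132164 = -3417/1739; b = (4·(-62069) − 342·(-345))/132164 = -65143/66082.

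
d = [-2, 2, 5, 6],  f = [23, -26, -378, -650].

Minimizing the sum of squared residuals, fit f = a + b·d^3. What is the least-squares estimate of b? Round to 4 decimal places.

With design matrix X, XᵀX = [[4, 341]; [341, 62409]] and Xᵀf = [-1031, -188042]ᵀ.
Determinant 4·62409 − 341² = 133355.
a = ((-1031)·62409 − 341·(-188042))/133355 = -221357/133355; b = (4·(-188042) − 341·(-1031))/133355 = -400597/133355.

b = -3.0040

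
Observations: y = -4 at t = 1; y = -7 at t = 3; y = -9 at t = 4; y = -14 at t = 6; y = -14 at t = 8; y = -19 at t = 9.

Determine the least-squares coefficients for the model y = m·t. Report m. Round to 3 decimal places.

With design matrix X, XᵀX = [[207]] and Xᵀy = [-428]ᵀ.
Hence m = -428 / 207 ≈ -2.06763.

m = -2.068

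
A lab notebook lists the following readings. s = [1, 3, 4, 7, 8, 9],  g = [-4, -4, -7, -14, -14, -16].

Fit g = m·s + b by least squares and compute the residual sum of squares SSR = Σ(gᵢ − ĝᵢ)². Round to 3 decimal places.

SSR = 8.068

Forming XᵀX = [[220, 32]; [32, 6]] and Xᵀg = [-398, -59]ᵀ gives XᵀX·[m, b]ᵀ = Xᵀg.
Eliminating b: 6·(row 1) − 32·(row 2) gives 296·m = 6·(-398) − 32·(-59) = -500, so m = -125/74.
Then b = ((-59) − 32·(-125/74))/6 = -61/74.
Residuals: -55/37, 70/37, 43/74, -50/37, 25/74, 1/37; SSR = 597/74.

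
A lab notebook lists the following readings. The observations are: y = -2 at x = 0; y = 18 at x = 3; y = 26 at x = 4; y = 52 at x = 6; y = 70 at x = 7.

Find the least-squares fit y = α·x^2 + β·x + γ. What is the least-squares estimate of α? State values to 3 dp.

From the data, Σx^2·x^2 = 4034, Σx^2·x = 650, Σx^2 = 110, Σx·x = 110, Σx = 20, Σ1 = 5.
And Σx^2·y = 5880, Σx·y = 960, Σy = 164.
Inverting the 3×3 Gram matrix, [α, β, γ]ᵀ = [1, 47/15, -26/15]ᵀ.

α = 1.000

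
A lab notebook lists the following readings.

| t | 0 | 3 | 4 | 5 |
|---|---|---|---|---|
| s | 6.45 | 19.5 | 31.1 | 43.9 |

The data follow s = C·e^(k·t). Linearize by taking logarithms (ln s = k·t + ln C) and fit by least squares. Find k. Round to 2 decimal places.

k = 0.39

Linearized form: ln s = k·t + ln C. From the 4 transformed points,
Over the data: Σt = 12.0000, Σ(t)² = 50.0000, Σln s = 12.0536, Σt·ln s = 41.5696.
Normal system: [[50.0000, 12.0000]; [12.0000, 4]]·[k, ln C]ᵀ = [41.5696, 12.0536]ᵀ.
Δ = 50.0000·4 − (12.0000)² = 56.0000; k = (41.5696·4 − 12.0000·12.0536)/56.0000 = 0.38634, ln C = (50.0000·12.0536 − 12.0000·41.5696)/56.0000 = 1.85438.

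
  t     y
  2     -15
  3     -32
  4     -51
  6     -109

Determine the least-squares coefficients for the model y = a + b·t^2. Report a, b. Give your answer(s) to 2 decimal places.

Entries of XᵀX: Σ1 = 4, Σt^2 = 65, Σt^2·t^2 = 1649.
And Σy = -207, Σt^2·y = -5088.
So XᵀX·[a, b]ᵀ = Xᵀy: [[4, 65]; [65, 1649]]·[a, b]ᵀ = [-207, -5088]ᵀ.
det = 4·1649 − 65² = 2371.
a = ((-207)·1649 − 65·(-5088))/2371 = -10623/2371; b = (4·(-5088) − 65·(-207))/2371 = -6897/2371.

a = -4.48, b = -2.91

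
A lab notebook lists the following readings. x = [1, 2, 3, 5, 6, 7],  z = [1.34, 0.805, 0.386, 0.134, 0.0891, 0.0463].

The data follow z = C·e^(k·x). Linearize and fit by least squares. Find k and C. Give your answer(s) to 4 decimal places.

Taking logs, ln z = k·x + ln C, so regress ln z on x.
Σx = 24.0000, Σ(x)² = 124.0000, Σln z = -8.3767, Σx·ln z = -49.0628.
Equations: 124.0000·k + 24.0000·ln C = -49.0628;  24.0000·k + 6·ln C = -8.3767.
Slope k = (n·Σx·ln z − Σx·Σln z)/(n·Σ(x)² − (Σx)²) = (6·-49.0628 − 24.0000·-8.3767)/168.0000 = -0.55557; ln C = (Σln z − k·Σx)/n = 0.82617, so C = exp(0.82617) = 2.28456.

k = -0.5556, C = 2.2846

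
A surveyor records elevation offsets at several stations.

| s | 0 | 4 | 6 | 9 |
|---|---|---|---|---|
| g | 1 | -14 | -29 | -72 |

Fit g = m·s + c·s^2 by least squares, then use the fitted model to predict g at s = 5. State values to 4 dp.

Normal-equation sums: Σs·s = 133, Σs·s^2 = 1009, Σs^2·s^2 = 8113.
Moment sums: Σs·g = -878, Σs^2·g = -7100.
AᵀA·[m, c]ᵀ = Aᵀg becomes [[133, 1009]; [1009, 8113]]·[m, c]ᵀ = [-878, -7100]ᵀ.
Eliminating c: 8113·(row 1) − 1009·(row 2) gives 60948·m = 8113·(-878) − 1009·(-7100) = 40686, so m = 6781/10158.
Then c = ((-7100) − 1009·(6781/10158))/8113 = -9733/10158.
At s = 5: ĝ = (6781/10158)·(5) + (-9733/10158)·(25) = -104710/5079.

ĝ = -20.6163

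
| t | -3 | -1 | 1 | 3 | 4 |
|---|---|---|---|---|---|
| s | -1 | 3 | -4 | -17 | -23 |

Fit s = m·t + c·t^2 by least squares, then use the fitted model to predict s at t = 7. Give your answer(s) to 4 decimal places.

ŝ = -60.7750

Compute the Gram sums: Σt·t = 36, Σt·t^2 = 64, Σt^2·t^2 = 420.
Right-hand side: Σt·s = -147, Σt^2·s = -531.
Eliminating c: 420·(row 1) − 64·(row 2) gives 11024·m = 420·(-147) − 64·(-531) = -27756, so m = -6939/2756.
Then c = ((-531) − 64·(-6939/2756))/420 = -2427/2756.
At t = 7: ŝ = (-6939/2756)·(7) + (-2427/2756)·(49) = -41874/689.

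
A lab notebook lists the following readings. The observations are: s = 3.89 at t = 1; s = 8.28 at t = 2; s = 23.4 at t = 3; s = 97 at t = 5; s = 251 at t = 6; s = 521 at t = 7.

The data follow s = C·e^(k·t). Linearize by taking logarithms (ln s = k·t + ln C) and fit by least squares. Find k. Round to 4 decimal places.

k = 0.8192

Linearized form: ln s = k·t + ln C. From the 6 transformed points,
AᵀA = [[124.0000, 24.0000]; [24.0000, 6]], rhs = [114.8608, 22.9809]ᵀ  (here Σt = 24.0000, Σ(t)² = 124.0000, Σln s = 22.9809, Σt·ln s = 114.8608).
Solving (det = 168.0000): k = 0.81919, ln C = 0.55340.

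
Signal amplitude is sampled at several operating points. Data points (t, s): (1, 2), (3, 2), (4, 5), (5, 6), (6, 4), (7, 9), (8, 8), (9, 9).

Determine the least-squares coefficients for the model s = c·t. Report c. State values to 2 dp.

c = 1.03

With design matrix A, AᵀA = [[281]] and Aᵀs = [290]ᵀ.
Hence c = 290 / 281 ≈ 1.03203.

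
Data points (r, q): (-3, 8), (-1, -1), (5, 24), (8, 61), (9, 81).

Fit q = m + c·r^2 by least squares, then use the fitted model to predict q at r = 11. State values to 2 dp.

q̂ = 120.02

Compute the Gram sums: Σ1 = 5, Σr^2 = 180, Σr^2·r^2 = 11364.
Moment sums: Σq = 173, Σr^2·q = 11136.
Normal equations: [[5, 180]; [180, 11364]]·[m, c]ᵀ = [173, 11136]ᵀ.
Eliminating c: 11364·(row 1) − 180·(row 2) gives 24420·m = 11364·173 − 180·11136 = -38508, so m = -3209/2035.
Then c = (11136 − 180·(-3209/2035))/11364 = 409/407.
At r = 11: q̂ = (-3209/2035)·(1) + (409/407)·(121) = 244236/2035.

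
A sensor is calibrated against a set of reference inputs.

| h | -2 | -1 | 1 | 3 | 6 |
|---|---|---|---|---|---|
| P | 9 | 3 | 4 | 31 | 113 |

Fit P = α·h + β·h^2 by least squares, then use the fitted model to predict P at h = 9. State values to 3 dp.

P̂ = 249.015

MᵀM·[α, β]ᵀ = MᵀP reads: 51·α + 235·β = 754;  235·α + 1395·β = 4390.
(Σh·h = 51, Σh·h^2 = 235, Σh^2·h^2 = 1395, Σh·P = 754, Σh^2·P = 4390.)
Eliminating β: 1395·(row 1) − 235·(row 2) gives 15920·α = 1395·754 − 235·4390 = 20180, so α = 1009/796.
Then β = (4390 − 235·(1009/796))/1395 = 2335/796.
At h = 9: P̂ = (1009/796)·(9) + (2335/796)·(81) = 49554/199.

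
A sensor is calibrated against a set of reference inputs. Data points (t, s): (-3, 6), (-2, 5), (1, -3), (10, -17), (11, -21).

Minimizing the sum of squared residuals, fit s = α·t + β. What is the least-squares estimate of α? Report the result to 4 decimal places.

The normal system MᵀM·[α, β]ᵀ = Mᵀs is [[235, 17]; [17, 5]]·[α, β]ᵀ = [-432, -30]ᵀ.
Eliminating β: 5·(row 1) − 17·(row 2) gives 886·α = 5·(-432) − 17·(-30) = -1650, so α = -825/443.
Then β = ((-30) − 17·(-825/443))/5 = 147/443.

α = -1.8623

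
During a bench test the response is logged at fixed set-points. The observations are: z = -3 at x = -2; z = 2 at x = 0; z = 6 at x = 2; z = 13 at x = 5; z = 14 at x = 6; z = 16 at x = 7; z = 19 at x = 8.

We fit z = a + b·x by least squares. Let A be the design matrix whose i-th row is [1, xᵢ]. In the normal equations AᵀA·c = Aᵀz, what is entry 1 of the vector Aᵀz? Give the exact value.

Entry 1 ↔ basis 1, so (Aᵀz)_{1} = Σᵢ zᵢ = (1)·(-3) + (1)·(2) + (1)·(6) + (1)·(13) + (1)·(14) + (1)·(16) + (1)·(19) = 67.

67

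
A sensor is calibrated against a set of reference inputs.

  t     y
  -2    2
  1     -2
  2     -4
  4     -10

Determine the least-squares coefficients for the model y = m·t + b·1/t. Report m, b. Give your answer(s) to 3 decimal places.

m = -2.358, b = 1.236

Forming XᵀX = [[25, 4]; [4, 25/16]] and Xᵀy = [-54, -15/2]ᵀ gives XᵀX·[m, b]ᵀ = Xᵀy.
Δ = 25·(25/16) − 4² = 369/16.
m = ((-54)·(25/16) − 4·(-15/2))/(369/16) = -290/123; b = (25·(-15/2) − 4·(-54))/(369/16) = 152/123.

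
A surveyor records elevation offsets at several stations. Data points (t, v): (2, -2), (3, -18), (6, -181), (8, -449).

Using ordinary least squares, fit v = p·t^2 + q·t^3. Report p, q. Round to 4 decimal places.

p = 1.0175, q = -1.0046

Compute the Gram sums: Σt^2·t^2 = 5489, Σt^2·t^3 = 40819, Σt^3·t^3 = 309593.
For Xᵀv: Σt^2·v = -35422, Σt^3·v = -269486.
XᵀX·[p, q]ᵀ = Xᵀv becomes [[5489, 40819]; [40819, 309593]]·[p, q]ᵀ = [-35422, -269486]ᵀ.
Determinant 5489·309593 − 40819² = 33165216.
p = ((-35422)·309593 − 40819·(-269486))/33165216 = 937383/921256; q = (5489·(-269486) − 40819·(-35422))/33165216 = -925501/921256.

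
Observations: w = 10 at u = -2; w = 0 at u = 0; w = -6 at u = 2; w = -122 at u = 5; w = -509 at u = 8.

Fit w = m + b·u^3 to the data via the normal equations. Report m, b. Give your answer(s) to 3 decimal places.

m = 1.588, b = -0.997

Compute the Gram sums: Σ1 = 5, Σu^3 = 637, Σu^3·u^3 = 277897.
And Σw = -627, Σu^3·w = -275986.
So XᵀX·[m, b]ᵀ = Xᵀw: [[5, 637]; [637, 277897]]·[m, b]ᵀ = [-627, -275986]ᵀ.
Eliminating b: 277897·(row 1) − 637·(row 2) gives 983716·m = 277897·(-627) − 637·(-275986) = 1561663, so m = 1561663/983716.
Then b = ((-275986) − 637·(1561663/983716))/277897 = -980531/983716.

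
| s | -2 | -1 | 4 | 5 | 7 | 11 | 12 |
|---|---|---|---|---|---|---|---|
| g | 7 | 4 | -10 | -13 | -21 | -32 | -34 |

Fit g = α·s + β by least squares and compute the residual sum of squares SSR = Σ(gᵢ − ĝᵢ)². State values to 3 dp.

SSR = 3.350

Entries of MᵀM: Σs·s = 360, Σs = 36, Σ1 = 7.
Moment sums: Σs·g = -1030, Σg = -99.
So MᵀM·[α, β]ᵀ = Mᵀg: [[360, 36]; [36, 7]]·[α, β]ᵀ = [-1030, -99]ᵀ.
det = 360·7 − 36² = 1224.
α = ((-1030)·7 − 36·(-99))/1224 = -1823/612; β = (360·(-99) − 36·(-1030))/1224 = 20/17.
Residuals: -41/306, -95/612, 113/153, 439/612, -811/612, -251/612, 29/51; SSR = 1025/306.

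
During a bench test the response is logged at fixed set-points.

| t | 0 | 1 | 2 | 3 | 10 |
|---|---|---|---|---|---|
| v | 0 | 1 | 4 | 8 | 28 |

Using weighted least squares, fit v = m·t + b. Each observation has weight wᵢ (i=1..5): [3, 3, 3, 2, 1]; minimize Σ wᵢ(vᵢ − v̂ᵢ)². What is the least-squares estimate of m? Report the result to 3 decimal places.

m = 2.868

Forming MᵀWM = [[133, 25]; [25, 12]] and MᵀWv = [355, 59]ᵀ gives MᵀWM·[m, b]ᵀ = MᵀWv.
Determinant 133·12 − 25² = 971.
m = (355·12 − 25·59)/971 = 2785/971; b = (133·59 − 25·355)/971 = -1028/971.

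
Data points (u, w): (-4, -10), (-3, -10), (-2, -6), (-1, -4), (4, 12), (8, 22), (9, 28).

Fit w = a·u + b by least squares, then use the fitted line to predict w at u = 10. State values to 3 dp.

Entries of XᵀX: Σu·u = 191, Σu = 11, Σ1 = 7.
For Xᵀw: Σu·w = 562, Σw = 32.
Determinant 191·7 − 11² = 1216.
a = (562·7 − 11·32)/1216 = 1791/608; b = (191·32 − 11·562)/1216 = -35/608.
At u = 10: ŵ = (1791/608)·(10) + (-35/608)·(1) = 17875/608.

ŵ = 29.400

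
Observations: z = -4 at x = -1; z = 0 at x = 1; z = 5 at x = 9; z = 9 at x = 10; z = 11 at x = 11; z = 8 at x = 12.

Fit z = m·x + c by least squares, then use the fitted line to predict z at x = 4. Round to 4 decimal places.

ẑ = 1.8528

Compute the Gram sums: Σx·x = 448, Σx = 42, Σ1 = 6.
And Σx·z = 356, Σz = 29.
So MᵀM·[m, c]ᵀ = Mᵀz: [[448, 42]; [42, 6]]·[m, c]ᵀ = [356, 29]ᵀ.
Δ = 448·6 − 42² = 924.
m = (356·6 − 42·29)/924 = 153/154; c = (448·29 − 42·356)/924 = -70/33.
At x = 4: ẑ = (153/154)·(4) + (-70/33)·(1) = 428/231.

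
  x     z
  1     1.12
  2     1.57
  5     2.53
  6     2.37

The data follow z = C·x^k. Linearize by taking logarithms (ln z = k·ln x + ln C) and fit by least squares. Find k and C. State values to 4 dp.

Let Y = ln z. Fitting Y = k·ln x + ln C by least squares:
Σln x = 4.0943, Σ(ln x)² = 6.2811, Σln z = 2.3555, Σln x·ln z = 3.3527.
Equations: 6.2811·k + 4.0943·ln C = 3.3527;  4.0943·k + 4·ln C = 2.3555.
Δ = 6.2811·4 − (4.0943)² = 8.3609; k = (3.3527·4 − 4.0943·2.3555)/8.3609 = 0.45047, ln C = (6.2811·2.3555 − 4.0943·3.3527)/8.3609 = 0.12778, so C = exp(0.12778) = 1.13630.

k = 0.4505, C = 1.1363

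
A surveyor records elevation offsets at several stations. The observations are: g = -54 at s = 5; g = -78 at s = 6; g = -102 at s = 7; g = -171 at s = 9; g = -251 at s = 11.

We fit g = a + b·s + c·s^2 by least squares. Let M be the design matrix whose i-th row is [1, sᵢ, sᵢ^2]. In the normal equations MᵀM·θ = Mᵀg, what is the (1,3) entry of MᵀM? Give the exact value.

312

Row 1 ↔ basis 1, column 3 ↔ basis s^2, so (MᵀM)_{1,3} = Σᵢ s^2 = (1)·(25) + (1)·(36) + (1)·(49) + (1)·(81) + (1)·(121) = 312.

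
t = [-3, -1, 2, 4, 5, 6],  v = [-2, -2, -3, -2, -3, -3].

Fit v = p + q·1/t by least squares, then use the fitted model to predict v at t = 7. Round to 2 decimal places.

v̂ = -2.62

From the data, Σ1 = 6, Σ1/t = -13/60, Σ1/t·1/t = 5369/3600.
Right-hand side: Σv = -15, Σ1/t·v = -13/30.
MᵀM·[p, q]ᵀ = Mᵀv becomes [[6, -13/60]; [-13/60, 5369/3600]]·[p, q]ᵀ = [-15, -13/30]ᵀ.
Determinant 6·(5369/3600) − (-13/60)² = 6409/720.
p = ((-15)·(5369/3600) − (-13/60)·(-13/30))/(6409/720) = -6221/2465; q = (6·(-13/30) − (-13/60)·(-15))/(6409/720) = -324/493.
At t = 7: v̂ = (-6221/2465)·(1) + (-324/493)·(1/7) = -45167/17255.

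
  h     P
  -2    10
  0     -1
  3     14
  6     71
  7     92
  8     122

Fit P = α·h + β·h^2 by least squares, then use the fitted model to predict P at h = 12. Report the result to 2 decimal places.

P̂ = 281.02

Compute the Gram sums: Σh·h = 162, Σh·h^2 = 1090, Σh^2·h^2 = 7890.
For XᵀP: Σh·P = 2068, Σh^2·P = 15038.
XᵀX·[α, β]ᵀ = XᵀP becomes [[162, 1090]; [1090, 7890]]·[α, β]ᵀ = [2068, 15038]ᵀ.
Δ = 162·7890 − 1090² = 90080.
α = (2068·7890 − 1090·15038)/90080 = -3745/4504; β = (162·15038 − 1090·2068)/90080 = 45509/22520.
At h = 12: P̂ = (-3745/4504)·(12) + (45509/22520)·(144) = 1582149/5630.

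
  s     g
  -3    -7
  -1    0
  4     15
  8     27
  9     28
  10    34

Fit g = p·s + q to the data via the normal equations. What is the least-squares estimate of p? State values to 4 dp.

Compute the Gram sums: Σs·s = 271, Σs = 27, Σ1 = 6.
For Aᵀg: Σs·g = 889, Σg = 97.
Determinant 271·6 − 27² = 897.
p = (889·6 − 27·97)/897 = 905/299; q = (271·97 − 27·889)/897 = 2284/897.

p = 3.0268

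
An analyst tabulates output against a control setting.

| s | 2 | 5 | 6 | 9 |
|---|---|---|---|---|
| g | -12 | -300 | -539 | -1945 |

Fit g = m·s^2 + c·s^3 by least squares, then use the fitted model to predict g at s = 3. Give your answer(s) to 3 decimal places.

Forming XᵀX = [[8498, 69982]; [69982, 593786]] and Xᵀg = [-184497, -1571925]ᵀ gives XᵀX·[m, c]ᵀ = Xᵀg.
Determinant 8498·593786 − 69982² = 148513104.
m = ((-184497)·593786 − 69982·(-1571925))/148513104 = 12631103/4125364; c = (8498·(-1571925) − 69982·(-184497))/148513104 = -12409711/4125364.
At s = 3: ĝ = (12631103/4125364)·(9) + (-12409711/4125364)·(27) = -110691135/2062682.

ĝ = -53.664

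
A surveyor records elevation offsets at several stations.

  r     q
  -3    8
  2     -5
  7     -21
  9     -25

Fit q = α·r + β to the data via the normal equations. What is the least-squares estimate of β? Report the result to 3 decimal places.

β = -0.170

Sums needed: Σr·r = 143, Σr = 15, Σ1 = 4.
And Σr·q = -406, Σq = -43.
So XᵀX·[α, β]ᵀ = Xᵀq: [[143, 15]; [15, 4]]·[α, β]ᵀ = [-406, -43]ᵀ.
det = 143·4 − 15² = 347.
α = ((-406)·4 − 15·(-43))/347 = -979/347; β = (143·(-43) − 15·(-406))/347 = -59/347.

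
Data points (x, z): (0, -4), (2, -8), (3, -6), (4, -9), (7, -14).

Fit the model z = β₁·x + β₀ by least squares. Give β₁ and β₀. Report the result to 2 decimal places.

β₁ = -1.37, β₀ = -3.81

Sums needed: Σx·x = 78, Σx = 16, Σ1 = 5.
And Σx·z = -168, Σz = -41.
MᵀM·[β₁, β₀]ᵀ = Mᵀz becomes [[78, 16]; [16, 5]]·[β₁, β₀]ᵀ = [-168, -41]ᵀ.
det = 78·5 − 16² = 134.
β₁ = ((-168)·5 − 16·(-41))/134 = -92/67; β₀ = (78·(-41) − 16·(-168))/134 = -255/67.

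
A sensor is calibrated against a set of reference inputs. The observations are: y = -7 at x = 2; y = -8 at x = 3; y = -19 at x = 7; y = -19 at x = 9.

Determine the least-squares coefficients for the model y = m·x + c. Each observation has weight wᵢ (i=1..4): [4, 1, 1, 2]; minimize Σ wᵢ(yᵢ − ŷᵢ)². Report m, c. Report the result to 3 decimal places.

m = -1.845, c = -3.324

Normal-equation sums: Σwᵢ·x·x = 236, Σwᵢ·x = 36, Σwᵢ·1 = 8.
For AᵀWy: Σwᵢ·x·y = -555, Σwᵢ·y = -93.
AᵀWA·[m, c]ᵀ = AᵀWy becomes [[236, 36]; [36, 8]]·[m, c]ᵀ = [-555, -93]ᵀ.
Δ = 236·8 − 36² = 592.
m = ((-555)·8 − 36·(-93))/592 = -273/148; c = (236·(-93) − 36·(-555))/592 = -123/37.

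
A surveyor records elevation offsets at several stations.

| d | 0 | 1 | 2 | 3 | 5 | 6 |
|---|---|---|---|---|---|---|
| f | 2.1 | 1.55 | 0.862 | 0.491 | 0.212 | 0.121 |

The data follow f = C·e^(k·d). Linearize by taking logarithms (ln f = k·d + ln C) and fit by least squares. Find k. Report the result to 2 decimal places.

With ln fᵢ as the transformed response and dᵢ as the regressor:
XᵀX = [[75.0000, 17.0000]; [17.0000, 6]], rhs = [-22.4203, -3.3428]ᵀ  (here Σd = 17.0000, Σ(d)² = 75.0000, Σln f = -3.3428, Σd·ln f = -22.4203).
Solving (det = 161.0000): k = -0.48258, ln C = 0.81018.

k = -0.48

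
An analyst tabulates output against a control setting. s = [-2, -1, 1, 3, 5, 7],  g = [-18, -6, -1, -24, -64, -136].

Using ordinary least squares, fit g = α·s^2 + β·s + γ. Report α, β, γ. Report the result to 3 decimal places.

α = -3.069, β = 2.291, γ = -0.937

Entries of AᵀA: Σs^2·s^2 = 3125, Σs^2·s = 487, Σs^2 = 89, Σs·s = 89, Σs = 13, Σ1 = 6.
Right-hand side: Σs^2·g = -8559, Σs·g = -1303, Σg = -249.
Solving the 3×3 system (Gaussian elimination) gives α = -42833/13956, β = 159833/69780, γ = -10899/11630.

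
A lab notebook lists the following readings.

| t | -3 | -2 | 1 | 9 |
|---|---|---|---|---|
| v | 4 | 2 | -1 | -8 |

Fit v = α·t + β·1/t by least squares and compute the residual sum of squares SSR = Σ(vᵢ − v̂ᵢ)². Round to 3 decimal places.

Entries of XᵀX: Σt·t = 95, Σt·1/t = 4, Σ1/t·1/t = 445/324.
And Σt·v = -89, Σ1/t·v = -38/9.
det = 95·(445/324) − 4² = 37091/324.
α = ((-89)·(445/324) − 4·(-38/9))/(37091/324) = -1177/1279; β = (95·(-38/9) − 4·(-89))/(37091/324) = -504/1279.
Residuals: 1417/1279, -48/1279, 402/1279, 417/1279; SSR = 1834/1279.

SSR = 1.434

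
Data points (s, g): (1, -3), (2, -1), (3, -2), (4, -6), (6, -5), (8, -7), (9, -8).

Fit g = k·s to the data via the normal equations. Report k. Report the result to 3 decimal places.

k = -0.915

The normal system MᵀM·[k]ᵀ = Mᵀg is [[211]]·[k]ᵀ = [-193]ᵀ.
k = (-193)/211 = -0.914692.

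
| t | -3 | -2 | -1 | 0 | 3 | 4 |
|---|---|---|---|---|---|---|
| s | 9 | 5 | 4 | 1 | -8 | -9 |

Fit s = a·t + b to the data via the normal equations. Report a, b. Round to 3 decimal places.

a = -2.609, b = 0.768

MᵀM·[a, b]ᵀ = Mᵀs reads: 39·a + 1·b = -101;  1·a + 6·b = 2.
Δ = 39·6 − 1² = 233.
a = ((-101)·6 − 1·2)/233 = -608/233; b = (39·2 − 1·(-101))/233 = 179/233.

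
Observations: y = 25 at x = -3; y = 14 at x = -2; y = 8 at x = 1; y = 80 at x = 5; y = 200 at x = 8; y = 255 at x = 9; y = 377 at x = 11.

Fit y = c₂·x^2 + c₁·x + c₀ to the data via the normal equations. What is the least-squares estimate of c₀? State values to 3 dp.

c₀ = 2.059

From the data, Σx^2·x^2 = 26021, Σx^2·x = 2663, Σx^2 = 305, Σx·x = 305, Σx = 29, Σ1 = 7.
And Σx^2·y = 81361, Σx·y = 8347, Σy = 959.
Inverting the 3×3 Gram matrix, [c₂, c₁, c₀]ᵀ = [696970/230503, 177761/230503, 474494/230503]ᵀ.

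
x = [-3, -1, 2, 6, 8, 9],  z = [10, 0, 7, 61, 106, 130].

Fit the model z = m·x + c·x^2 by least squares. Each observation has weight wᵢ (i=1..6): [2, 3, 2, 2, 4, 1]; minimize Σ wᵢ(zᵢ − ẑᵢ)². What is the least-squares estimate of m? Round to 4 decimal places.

Sums needed: Σwᵢ·x·x = 438, Σwᵢ·x·x^2 = 3168, Σwᵢ·x^2·x^2 = 25734.
For MᵀWz: Σwᵢ·x·z = 5262, Σwᵢ·x^2·z = 42294.
So MᵀWM·[m, c]ᵀ = MᵀWz: [[438, 3168]; [3168, 25734]]·[m, c]ᵀ = [5262, 42294]ᵀ.
det = 438·25734 − 3168² = 1235268.
m = (5262·25734 − 3168·42294)/1235268 = 39581/34313; c = (438·42294 − 3168·5262)/1235268 = 51521/34313.

m = 1.1535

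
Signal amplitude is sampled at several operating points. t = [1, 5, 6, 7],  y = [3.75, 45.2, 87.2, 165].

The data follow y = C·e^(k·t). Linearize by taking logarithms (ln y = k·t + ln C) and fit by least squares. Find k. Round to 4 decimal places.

Let Y = ln y. Fitting Y = k·t + ln C by least squares:
Σt = 19.0000, Σ(t)² = 111.0000, Σln y = 14.7070, Σt·ln y = 82.9281.
Equations: 111.0000·k + 19.0000·ln C = 82.9281;  19.0000·k + 4·ln C = 14.7070.
Slope k = (n·Σt·ln y − Σt·Σln y)/(n·Σ(t)² − (Σt)²) = (4·82.9281 − 19.0000·14.7070)/83.0000 = 0.62987; ln C = (Σln y − k·Σt)/n = 0.68486.

k = 0.6299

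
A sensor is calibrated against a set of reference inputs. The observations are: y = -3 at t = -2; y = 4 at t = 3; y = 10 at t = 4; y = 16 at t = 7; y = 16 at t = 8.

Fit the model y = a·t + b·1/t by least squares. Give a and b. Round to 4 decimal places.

Compute the Gram sums: Σt·t = 142, Σt·1/t = 5, Σ1/t·1/t = 12973/28224.
Right-hand side: Σt·y = 298, Σ1/t·y = 202/21.
det = 142·(12973/28224) − 5² = 568283/14112.
a = (298·(12973/28224) − 5·(202/21))/(568283/14112) = 1254257/568283; b = (142·(202/21) − 5·298)/(568283/14112) = -1751232/568283.

a = 2.2071, b = -3.0816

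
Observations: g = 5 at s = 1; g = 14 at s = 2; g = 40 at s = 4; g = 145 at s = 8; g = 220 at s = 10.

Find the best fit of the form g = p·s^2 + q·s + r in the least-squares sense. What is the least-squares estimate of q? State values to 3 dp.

The normal equations are: 14369·p + 1585·q + 185·r = 31981;  1585·p + 185·q + 25·r = 3553;  185·p + 25·q + 5·r = 424.
Inverting the 3×3 Gram matrix, [p, q, r]ᵀ = [265/132, 9/5, 1003/660]ᵀ.

q = 1.800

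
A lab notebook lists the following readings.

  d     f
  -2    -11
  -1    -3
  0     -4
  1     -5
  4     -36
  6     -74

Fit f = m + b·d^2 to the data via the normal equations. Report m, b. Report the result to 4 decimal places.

m = -2.9515, b = -1.9878

Forming XᵀX = [[6, 58]; [58, 1570]] and Xᵀf = [-133, -3292]ᵀ gives XᵀX·[m, b]ᵀ = Xᵀf.
Δ = 6·1570 − 58² = 6056.
m = ((-133)·1570 − 58·(-3292))/6056 = -8937/3028; b = (6·(-3292) − 58·(-133))/6056 = -6019/3028.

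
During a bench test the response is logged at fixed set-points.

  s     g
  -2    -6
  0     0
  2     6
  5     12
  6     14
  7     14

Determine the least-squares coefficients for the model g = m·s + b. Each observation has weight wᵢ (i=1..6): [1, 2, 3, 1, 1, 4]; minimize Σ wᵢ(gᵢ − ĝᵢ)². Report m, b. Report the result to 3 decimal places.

m = 2.078, b = 0.385

Setting ∂/∂m … = 0 gives: 273·m + 43·b = 584;  43·m + 12·b = 94.
(Σwᵢ·s·s = 273, Σwᵢ·s = 43, Σwᵢ·1 = 12, Σwᵢ·s·g = 584, Σwᵢ·g = 94.)
Eliminating b: 12·(row 1) − 43·(row 2) gives 1427·m = 12·584 − 43·94 = 2966, so m = 2966/1427.
Then b = (94 − 43·(2966/1427))/12 = 550/1427.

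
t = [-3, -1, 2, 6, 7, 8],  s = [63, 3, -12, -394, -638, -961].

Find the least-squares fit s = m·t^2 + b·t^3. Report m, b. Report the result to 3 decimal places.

With design matrix M, MᵀM = [[7891, 57139]; [57139, 427243]] and Mᵀs = [-106428, -797770]ᵀ.
Eliminating b: 427243·(row 1) − 57139·(row 2) gives 106509192·m = 427243·(-106428) − 57139·(-797770) = 113162026, so m = 56581013/53254596.
Then b = ((-797770) − 57139·(56581013/53254596))/427243 = -107006789/53254596.

m = 1.062, b = -2.009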